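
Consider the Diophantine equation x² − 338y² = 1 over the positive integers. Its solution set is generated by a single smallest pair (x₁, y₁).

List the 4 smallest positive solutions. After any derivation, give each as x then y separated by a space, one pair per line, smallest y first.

√338 = [18; 2,1,1,2,36, …], period ℓ=5 (odd) → k=9
a_0=18:  p_0=18·1+0=18,  q_0=18·0+1=1
a_1=2:  p_1=2·18+1=37,  q_1=2·1+0=2
a_2=1:  p_2=1·37+18=55,  q_2=1·2+1=3
a_3=1:  p_3=1·55+37=92,  q_3=1·3+2=5
a_4=2:  p_4=2·92+55=239,  q_4=2·5+3=13
a_5=36:  p_5=36·239+92=8696,  q_5=36·13+5=473
a_6=2:  p_6=2·8696+239=17631,  q_6=2·473+13=959
a_7=1:  p_7=1·17631+8696=26327,  q_7=1·959+473=1432
a_8=1:  p_8=1·26327+17631=43958,  q_8=1·1432+959=2391
a_9=2:  p_9=2·43958+26327=114243,  q_9=2·2391+1432=6214
fundamental: x₁=114243, y₁=6214  (since 13051463049 − 338·38613796 = 1)
(x_2, y_2) = (114243·114243 + 338·6214·6214, 114243·6214 + 6214·114243) = (26102926097, 1419812004)
(x_3, y_3) = (114243·26102926097 + 338·6214·1419812004, 114243·1419812004 + 6214·26102926097) = (5964153172084899, 324407165539730)
(x_4, y_4) = (114243·5964153172084899 + 338·6214·324407165539730, 114243·324407165539730 + 6214·5964153172084899) = (1362725501650887306817, 74122495624090936776)

114243 6214
26102926097 1419812004
5964153172084899 324407165539730
1362725501650887306817 74122495624090936776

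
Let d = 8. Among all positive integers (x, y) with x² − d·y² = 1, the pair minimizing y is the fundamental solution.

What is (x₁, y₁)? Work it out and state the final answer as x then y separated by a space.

3 1

d=8: √d = [2; 1,4] (ℓ=2, even), read p_1/q_1
i=0: a=2 ⇒ p=2, q=1
i=1: a=1 ⇒ p=3, q=1
fundamental: x₁=3, y₁=1  (since 9 − 8·1 = 1)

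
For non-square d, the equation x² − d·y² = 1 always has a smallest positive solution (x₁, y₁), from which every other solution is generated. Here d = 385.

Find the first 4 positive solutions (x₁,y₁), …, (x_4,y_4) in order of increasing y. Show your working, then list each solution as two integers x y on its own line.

d=385: √d = [19; 1,1,1,1,1,…,1,1,38] (ℓ=16, even), read p_15/q_15
step 0: (19, 1)  from 19·(1,0) + (0,1)
…
step 4: (98, 5)  from 1·(59,3) + (39,2)
…
step 6: (569, 29)  from 3·(157,8) + (98,5)
…
step 9: (2747, 140)  from 1·(2021,103) + (726,37)
…
step 12: (23271, 1186)  from 1·(13009,663) + (10262,523)
step 13: (36280, 1849)  from 1·(23271,1186) + (13009,663)
step 14: (59551, 3035)  from 1·(36280,1849) + (23271,1186)
step 15: (95831, 4884)  from 1·(59551,3035) + (36280,1849)
→ (95831, 4884).  Check: 95831²=9183580561, 385·4884²=9183580560, difference 1.
k=2:  x_2 = 95831·95831+385·4884·4884 = 18367161121,  y_2 = 95831·4884+4884·95831 = 936077208
k=3:  x_3 = 95831·18367161121+385·4884·936077208 = 3520286834677271,  y_3 = 95831·936077208+4884·18367161121 = 179410429834812
k=4:  x_4 = 95831·3520286834677271+385·4884·179410429834812 = 674705215289547953281,  y_4 = 95831·179410429834812+4884·3520286834677271 = 34386161802063660336

95831 4884
18367161121 936077208
3520286834677271 179410429834812
674705215289547953281 34386161802063660336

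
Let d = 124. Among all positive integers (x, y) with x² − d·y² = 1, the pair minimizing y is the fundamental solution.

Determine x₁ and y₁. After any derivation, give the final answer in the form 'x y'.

√124 → a₀=11, period (7,2,1,1,1,…,2,7,22); ℓ=16 even so k=15
k=0  a_k=11  p_k/q_k = 11/1
…
k=2  a_k=2  p_k/q_k = 167/15
…
k=4  a_k=1  p_k/q_k = 412/37
k=5  a_k=1  p_k/q_k = 657/59
k=6  a_k=3  p_k/q_k = 2383/214
…
k=8  a_k=4  p_k/q_k = 14543/1306
…
k=10  a_k=3  p_k/q_k = 67292/6043
k=11  a_k=1  p_k/q_k = 84875/7622
…
k=14  a_k=2  p_k/q_k = 626251/56239
k=15  a_k=7  p_k/q_k = 4620799/414960
(x₁, y₁) = (4620799, 414960);  4620799² − 124·414960² = 1 ✓

4620799 414960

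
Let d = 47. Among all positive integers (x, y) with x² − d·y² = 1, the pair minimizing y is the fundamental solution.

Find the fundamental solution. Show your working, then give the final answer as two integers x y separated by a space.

48 7

d=47: √d = [6; 1,5,1,12] (ℓ=4, even), read p_3/q_3
k=0  a_k=6  p_k/q_k = 6/1
k=1  a_k=1  p_k/q_k = 7/1
k=2  a_k=5  p_k/q_k = 41/6
k=3  a_k=1  p_k/q_k = 48/7
→ (48, 7).  Check: 48²=2304, 47·7²=2303, difference 1.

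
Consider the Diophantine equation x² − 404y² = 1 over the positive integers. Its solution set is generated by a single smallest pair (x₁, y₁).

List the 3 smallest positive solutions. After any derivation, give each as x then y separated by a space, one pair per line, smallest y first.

[20; 10,40] for √404; ℓ=2 ⇒ convergent index 1
a_0=20:  p_0=20·1+0=20,  q_0=20·0+1=1
a_1=10:  p_1=10·20+1=201,  q_1=10·1+0=10
fundamental: x₁=201, y₁=10  (since 40401 − 404·100 = 1)
(201+10√404)^2 = 80801 + 4020√404
(201+10√404)^3 = 32481801 + 1616030√404

201 10
80801 4020
32481801 1616030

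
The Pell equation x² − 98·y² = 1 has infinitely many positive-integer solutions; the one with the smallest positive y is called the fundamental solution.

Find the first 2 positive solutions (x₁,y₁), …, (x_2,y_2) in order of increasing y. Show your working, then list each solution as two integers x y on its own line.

√98 → a₀=9, period (1,8,1,18); ℓ=4 even so k=3
i=0: a=9 ⇒ p=9, q=1
…
i=2: a=8 ⇒ p=89, q=9
i=3: a=1 ⇒ p=99, q=10
→ (99, 10).  Check: 99²=9801, 98·10²=9800, difference 1.
n=2: (99,10)∘(99,10) = (99·99+98·10·10, 99·10+10·99) = (19601,1980)

99 10
19601 1980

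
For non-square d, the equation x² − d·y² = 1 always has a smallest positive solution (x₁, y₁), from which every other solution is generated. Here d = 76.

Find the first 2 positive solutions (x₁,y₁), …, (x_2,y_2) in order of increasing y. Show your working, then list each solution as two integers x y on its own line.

√76 → a₀=8, period (1,2,1,1,5,4,5,1,1,2,1,16); ℓ=12 even so k=11
i=0: a=8 ⇒ p=8, q=1
…
i=6: a=4 ⇒ p=1421, q=163
…
i=9: a=1 ⇒ p=16311, q=1871
i=10: a=2 ⇒ p=41488, q=4759
i=11: a=1 ⇒ p=57799, q=6630
(x₁, y₁) = (57799, 6630);  57799² − 76·6630² = 1 ✓
(x_2, y_2) = (57799·57799 + 76·6630·6630, 57799·6630 + 6630·57799) = (6681448801, 766414740)

57799 6630
6681448801 766414740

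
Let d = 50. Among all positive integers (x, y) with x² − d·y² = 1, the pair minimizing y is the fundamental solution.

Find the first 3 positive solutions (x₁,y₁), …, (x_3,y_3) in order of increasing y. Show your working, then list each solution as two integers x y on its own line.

99 14
19601 2772
3880899 548842

√50 = [7; 14, …], period ℓ=1 (odd) → k=1
k=0  a_k=7  p_k/q_k = 7/1
k=1  a_k=14  p_k/q_k = 99/14
(x₁, y₁) = (99, 14);  99² − 50·14² = 1 ✓
n=2: (99,14)∘(99,14) = (99·99+50·14·14, 99·14+14·99) = (19601,2772)
n=3: (19601,2772)∘(99,14) = (99·19601+50·14·2772, 99·2772+14·19601) = (3880899,548842)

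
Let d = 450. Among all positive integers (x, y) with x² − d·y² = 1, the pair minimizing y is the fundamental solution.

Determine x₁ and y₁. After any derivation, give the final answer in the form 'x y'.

√450 = [21; 4,1,2,4,2,1,4,42, …], period ℓ=8 (even) → k=7
step 0: (21, 1)  from 21·(1,0) + (0,1)
step 1: (85, 4)  from 4·(21,1) + (1,0)
…
step 4: (1294, 61)  from 4·(297,14) + (106,5)
step 5: (2885, 136)  from 2·(1294,61) + (297,14)
step 6: (4179, 197)  from 1·(2885,136) + (1294,61)
step 7: (19601, 924)  from 4·(4179,197) + (2885,136)
fundamental: x₁=19601, y₁=924  (since 384199201 − 450·853776 = 1)

19601 924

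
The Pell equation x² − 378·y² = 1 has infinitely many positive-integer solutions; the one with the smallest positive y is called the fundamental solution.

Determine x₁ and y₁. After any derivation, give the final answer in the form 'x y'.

8749 450

d=378: √d = [19; 2,3,1,4,1,3,2,38] (ℓ=8, even), read p_7/q_7
a_0=19:  p_0=19·1+0=19,  q_0=19·0+1=1
…
a_2=3:  p_2=3·39+19=136,  q_2=3·2+1=7
…
a_6=3:  p_6=3·1011+836=3869,  q_6=3·52+43=199
a_7=2:  p_7=2·3869+1011=8749,  q_7=2·199+52=450
(x₁, y₁) = (8749, 450);  8749² − 378·450² = 1 ✓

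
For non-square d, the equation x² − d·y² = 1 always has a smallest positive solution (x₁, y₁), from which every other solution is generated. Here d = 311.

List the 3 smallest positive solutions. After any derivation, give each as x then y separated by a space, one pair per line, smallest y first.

16883880 957397
570130807708799 32329152120720
19252040283316857636360 1091683049815963029803

d=311: √d = [17; 1,1,1,2,1,…,1,1,34] (ℓ=16, even), read p_15/q_15
a_0=17:  p_0=17·1+0=17,  q_0=17·0+1=1
a_1=1:  p_1=1·17+1=18,  q_1=1·1+0=1
a_2=1:  p_2=1·18+17=35,  q_2=1·1+1=2
…
a_5=1:  p_5=1·141+53=194,  q_5=1·8+3=11
…
a_9=3:  p_9=3·71158+4109=217583,  q_9=3·4035+233=12338
…
a_11=1:  p_11=1·1376656+217583=1594239,  q_11=1·78063+12338=90401
…
a_13=1:  p_13=1·4565134+1594239=6159373,  q_13=1·258865+90401=349266
a_14=1:  p_14=1·6159373+4565134=10724507,  q_14=1·349266+258865=608131
a_15=1:  p_15=1·10724507+6159373=16883880,  q_15=1·608131+349266=957397
fundamental: x₁=16883880, y₁=957397  (since 285065403854400 − 311·916609015609 = 1)
(x_2, y_2) = (16883880·16883880 + 311·957397·957397, 16883880·957397 + 957397·16883880) = (570130807708799, 32329152120720)
(x_3, y_3) = (16883880·570130807708799 + 311·957397·32329152120720, 16883880·32329152120720 + 957397·570130807708799) = (19252040283316857636360, 1091683049815963029803)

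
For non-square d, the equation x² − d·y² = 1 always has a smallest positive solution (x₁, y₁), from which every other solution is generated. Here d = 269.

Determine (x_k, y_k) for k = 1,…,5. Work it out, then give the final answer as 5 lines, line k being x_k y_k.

13449 820
361751201 22056360
9730383791049 593271970460
261727862849884801 15957829439376720
7039956045205817586249 429233695667083044100

√269 → a₀=16, period (2,2,32); ℓ=3 odd so k=5
i=0: a=16 ⇒ p=16, q=1
i=1: a=2 ⇒ p=33, q=2
i=2: a=2 ⇒ p=82, q=5
…
i=4: a=2 ⇒ p=5396, q=329
i=5: a=2 ⇒ p=13449, q=820
(x₁, y₁) = (13449, 820);  13449² − 269·820² = 1 ✓
n=2: (13449,820)∘(13449,820) = (13449·13449+269·820·820, 13449·820+820·13449) = (361751201,22056360)
n=3: (361751201,22056360)∘(13449,820) = (13449·361751201+269·820·22056360, 13449·22056360+820·361751201) = (9730383791049,593271970460)
n=4: (9730383791049,593271970460)∘(13449,820) = (13449·9730383791049+269·820·593271970460, 13449·593271970460+820·9730383791049) = (261727862849884801,15957829439376720)
n=5: (261727862849884801,15957829439376720)∘(13449,820) = (13449·261727862849884801+269·820·15957829439376720, 13449·15957829439376720+820·261727862849884801) = (7039956045205817586249,429233695667083044100)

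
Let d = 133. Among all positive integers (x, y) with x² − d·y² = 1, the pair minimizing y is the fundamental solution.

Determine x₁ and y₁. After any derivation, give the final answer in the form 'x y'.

[11; 1,1,7,5,1,…,1,1,22] for √133; ℓ=16 ⇒ convergent index 15
a_0=11:  p_0=11·1+0=11,  q_0=11·0+1=1
a_1=1:  p_1=1·11+1=12,  q_1=1·1+0=1
…
a_5=1:  p_5=1·888+173=1061,  q_5=1·77+15=92
a_6=1:  p_6=1·1061+888=1949,  q_6=1·92+77=169
…
a_9=1:  p_9=1·7969+3010=10979,  q_9=1·691+261=952
…
a_11=1:  p_11=1·18948+10979=29927,  q_11=1·1643+952=2595
…
a_13=7:  p_13=7·168583+29927=1210008,  q_13=7·14618+2595=104921
a_14=1:  p_14=1·1210008+168583=1378591,  q_14=1·104921+14618=119539
a_15=1:  p_15=1·1378591+1210008=2588599,  q_15=1·119539+104921=224460
fundamental: x₁=2588599, y₁=224460  (since 6700844782801 − 133·50382291600 = 1)

2588599 224460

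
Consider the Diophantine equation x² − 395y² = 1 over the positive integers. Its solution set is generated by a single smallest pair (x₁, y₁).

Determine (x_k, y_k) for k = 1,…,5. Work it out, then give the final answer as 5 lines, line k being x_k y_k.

159 8
50561 2544
16078239 808984
5112829441 257254368
1625863683999 81806080040

d=395: √d = [19; 1,6,1,38] (ℓ=4, even), read p_3/q_3
k=0  a_k=19  p_k/q_k = 19/1
…
k=2  a_k=6  p_k/q_k = 139/7
k=3  a_k=1  p_k/q_k = 159/8
(x₁, y₁) = (159, 8);  159² − 395·8² = 1 ✓
n=2: (159,8)∘(159,8) = (159·159+395·8·8, 159·8+8·159) = (50561,2544)
n=3: (50561,2544)∘(159,8) = (159·50561+395·8·2544, 159·2544+8·50561) = (16078239,808984)
n=4: (16078239,808984)∘(159,8) = (159·16078239+395·8·808984, 159·808984+8·16078239) = (5112829441,257254368)
n=5: (5112829441,257254368)∘(159,8) = (159·5112829441+395·8·257254368, 159·257254368+8·5112829441) = (1625863683999,81806080040)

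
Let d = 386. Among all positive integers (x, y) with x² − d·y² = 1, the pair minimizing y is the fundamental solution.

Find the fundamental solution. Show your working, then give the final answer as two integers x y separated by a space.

111555 5678

d=386: √d = [19; 1,1,1,4,1,18,1,4,1,1,1,38] (ℓ=12, even), read p_11/q_11
step 0: (19, 1)  from 19·(1,0) + (0,1)
step 1: (20, 1)  from 1·(19,1) + (1,0)
step 2: (39, 2)  from 1·(20,1) + (19,1)
step 3: (59, 3)  from 1·(39,2) + (20,1)
…
step 5: (334, 17)  from 1·(275,14) + (59,3)
step 6: (6287, 320)  from 18·(334,17) + (275,14)
…
step 8: (32771, 1668)  from 4·(6621,337) + (6287,320)
…
step 10: (72163, 3673)  from 1·(39392,2005) + (32771,1668)
step 11: (111555, 5678)  from 1·(72163,3673) + (39392,2005)
→ (111555, 5678).  Check: 111555²=12444518025, 386·5678²=12444518024, difference 1.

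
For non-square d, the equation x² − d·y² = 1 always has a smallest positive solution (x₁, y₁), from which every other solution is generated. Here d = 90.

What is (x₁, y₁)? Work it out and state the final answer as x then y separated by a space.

√90 = [9; 2,18, …], period ℓ=2 (even) → k=1
i=0: a=9 ⇒ p=9, q=1
i=1: a=2 ⇒ p=19, q=2
→ (19, 2).  Check: 19²=361, 90·2²=360, difference 1.

19 2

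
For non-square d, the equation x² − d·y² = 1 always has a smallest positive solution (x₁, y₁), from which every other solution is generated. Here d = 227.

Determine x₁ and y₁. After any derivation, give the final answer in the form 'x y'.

226 15

√227 → a₀=15, period (15,30); ℓ=2 even so k=1
a_0=15:  p_0=15·1+0=15,  q_0=15·0+1=1
a_1=15:  p_1=15·15+1=226,  q_1=15·1+0=15
(x₁, y₁) = (226, 15);  226² − 227·15² = 1 ✓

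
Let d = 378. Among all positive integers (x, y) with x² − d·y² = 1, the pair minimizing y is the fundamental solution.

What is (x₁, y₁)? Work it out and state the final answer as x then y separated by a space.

√378 → a₀=19, period (2,3,1,4,1,3,2,38); ℓ=8 even so k=7
k=0  a_k=19  p_k/q_k = 19/1
k=1  a_k=2  p_k/q_k = 39/2
…
k=3  a_k=1  p_k/q_k = 175/9
…
k=6  a_k=3  p_k/q_k = 3869/199
k=7  a_k=2  p_k/q_k = 8749/450
→ (8749, 450).  Check: 8749²=76545001, 378·450²=76545000, difference 1.

8749 450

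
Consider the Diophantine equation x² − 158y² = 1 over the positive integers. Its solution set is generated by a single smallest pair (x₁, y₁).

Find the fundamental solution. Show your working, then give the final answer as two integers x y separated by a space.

√158 = [12; 1,1,3,12,3,1,1,24, …], period ℓ=8 (even) → k=7
step 0: (12, 1)  from 12·(1,0) + (0,1)
step 1: (13, 1)  from 1·(12,1) + (1,0)
step 2: (25, 2)  from 1·(13,1) + (12,1)
…
step 4: (1081, 86)  from 12·(88,7) + (25,2)
step 5: (3331, 265)  from 3·(1081,86) + (88,7)
step 6: (4412, 351)  from 1·(3331,265) + (1081,86)
step 7: (7743, 616)  from 1·(4412,351) + (3331,265)
(x₁, y₁) = (7743, 616);  7743² − 158·616² = 1 ✓

7743 616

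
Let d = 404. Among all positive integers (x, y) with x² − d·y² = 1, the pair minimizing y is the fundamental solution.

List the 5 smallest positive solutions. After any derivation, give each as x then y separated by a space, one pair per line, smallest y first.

[20; 10,40] for √404; ℓ=2 ⇒ convergent index 1
i=0: a=20 ⇒ p=20, q=1
i=1: a=10 ⇒ p=201, q=10
→ (201, 10).  Check: 201²=40401, 404·10²=40400, difference 1.
(x_2, y_2) = (201·201 + 404·10·10, 201·10 + 10·201) = (80801, 4020)
(x_3, y_3) = (201·80801 + 404·10·4020, 201·4020 + 10·80801) = (32481801, 1616030)
(x_4, y_4) = (201·32481801 + 404·10·1616030, 201·1616030 + 10·32481801) = (13057603201, 649640040)
(x_5, y_5) = (201·13057603201 + 404·10·649640040, 201·649640040 + 10·13057603201) = (5249124005001, 261153680050)

201 10
80801 4020
32481801 1616030
13057603201 649640040
5249124005001 261153680050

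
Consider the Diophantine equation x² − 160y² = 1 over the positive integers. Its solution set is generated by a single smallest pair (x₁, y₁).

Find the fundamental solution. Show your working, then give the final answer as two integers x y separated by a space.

721 57

√160 = [12; 1,1,1,5,1,1,1,24, …], period ℓ=8 (even) → k=7
k=0  a_k=12  p_k/q_k = 12/1
…
k=2  a_k=1  p_k/q_k = 25/2
…
k=6  a_k=1  p_k/q_k = 468/37
k=7  a_k=1  p_k/q_k = 721/57
→ (721, 57).  Check: 721²=519841, 160·57²=519840, difference 1.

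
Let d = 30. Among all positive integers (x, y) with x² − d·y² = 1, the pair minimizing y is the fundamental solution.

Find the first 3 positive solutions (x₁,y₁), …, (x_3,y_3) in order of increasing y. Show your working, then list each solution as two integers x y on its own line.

11 2
241 44
5291 966

d=30: √d = [5; 2,10] (ℓ=2, even), read p_1/q_1
k=0  a_k=5  p_k/q_k = 5/1
k=1  a_k=2  p_k/q_k = 11/2
(x₁, y₁) = (11, 2);  11² − 30·2² = 1 ✓
k=2:  x_2 = 11·11+30·2·2 = 241,  y_2 = 11·2+2·11 = 44
k=3:  x_3 = 11·241+30·2·44 = 5291,  y_3 = 11·44+2·241 = 966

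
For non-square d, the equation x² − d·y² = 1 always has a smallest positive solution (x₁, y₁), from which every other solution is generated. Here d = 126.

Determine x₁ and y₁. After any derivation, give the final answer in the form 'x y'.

d=126: √d = [11; 4,2,4,22] (ℓ=4, even), read p_3/q_3
i=0: a=11 ⇒ p=11, q=1
i=1: a=4 ⇒ p=45, q=4
i=2: a=2 ⇒ p=101, q=9
i=3: a=4 ⇒ p=449, q=40
→ (449, 40).  Check: 449²=201601, 126·40²=201600, difference 1.

449 40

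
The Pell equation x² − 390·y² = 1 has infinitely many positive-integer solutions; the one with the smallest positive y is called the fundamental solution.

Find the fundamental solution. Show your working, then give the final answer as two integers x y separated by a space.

√390 = [19; 1,2,1,38, …], period ℓ=4 (even) → k=3
k=0  a_k=19  p_k/q_k = 19/1
k=1  a_k=1  p_k/q_k = 20/1
k=2  a_k=2  p_k/q_k = 59/3
k=3  a_k=1  p_k/q_k = 79/4
(x₁, y₁) = (79, 4);  79² − 390·4² = 1 ✓

79 4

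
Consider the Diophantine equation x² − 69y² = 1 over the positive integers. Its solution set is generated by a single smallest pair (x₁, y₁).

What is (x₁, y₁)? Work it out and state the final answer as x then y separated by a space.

7775 936

√69 → a₀=8, period (3,3,1,4,1,3,3,16); ℓ=8 even so k=7
a_0=8:  p_0=8·1+0=8,  q_0=8·0+1=1
…
a_3=1:  p_3=1·83+25=108,  q_3=1·10+3=13
…
a_6=3:  p_6=3·623+515=2384,  q_6=3·75+62=287
a_7=3:  p_7=3·2384+623=7775,  q_7=3·287+75=936
→ (7775, 936).  Check: 7775²=60450625, 69·936²=60450624, difference 1.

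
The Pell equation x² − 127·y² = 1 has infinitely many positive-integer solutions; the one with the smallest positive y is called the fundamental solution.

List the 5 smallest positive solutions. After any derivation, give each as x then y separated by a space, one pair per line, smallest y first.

4730624 419775
44757606858751 3971595379200
423462818377139450624 37576248838264821825
4006486743445029115330560001 355518209168531397366758400
37906364688445371364544653008890624 3363645945459311770024609913661375

√127 = [11; 3,1,2,2,7,11,7,2,2,1,3,22, …], period ℓ=12 (even) → k=11
k=0  a_k=11  p_k/q_k = 11/1
k=1  a_k=3  p_k/q_k = 34/3
…
k=3  a_k=2  p_k/q_k = 124/11
k=4  a_k=2  p_k/q_k = 293/26
…
k=7  a_k=7  p_k/q_k = 171701/15236
…
k=10  a_k=1  p_k/q_k = 1274561/113099
k=11  a_k=3  p_k/q_k = 4730624/419775
(x₁, y₁) = (4730624, 419775);  4730624² − 127·419775² = 1 ✓
(4730624+419775√127)^2 = 44757606858751 + 3971595379200√127
(4730624+419775√127)^3 = 423462818377139450624 + 37576248838264821825√127
(4730624+419775√127)^4 = 4006486743445029115330560001 + 355518209168531397366758400√127
(4730624+419775√127)^5 = 37906364688445371364544653008890624 + 3363645945459311770024609913661375√127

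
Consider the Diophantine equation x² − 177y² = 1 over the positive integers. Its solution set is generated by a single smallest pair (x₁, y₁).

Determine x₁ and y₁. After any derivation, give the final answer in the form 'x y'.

[13; 3,3,2,8,2,3,3,26] for √177; ℓ=8 ⇒ convergent index 7
step 0: (13, 1)  from 13·(1,0) + (0,1)
…
step 3: (306, 23)  from 2·(133,10) + (40,3)
…
step 5: (5468, 411)  from 2·(2581,194) + (306,23)
step 6: (18985, 1427)  from 3·(5468,411) + (2581,194)
step 7: (62423, 4692)  from 3·(18985,1427) + (5468,411)
fundamental: x₁=62423, y₁=4692  (since 3896630929 − 177·22014864 = 1)

62423 4692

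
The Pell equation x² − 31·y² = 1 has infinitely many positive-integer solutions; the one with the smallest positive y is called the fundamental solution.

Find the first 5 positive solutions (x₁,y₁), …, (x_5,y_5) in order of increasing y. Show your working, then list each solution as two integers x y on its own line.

1520 273
4620799 829920
14047227440 2522956527
42703566796801 7669787012160
129818829015047600 23316149994009873

√31 = [5; 1,1,3,5,3,1,1,10, …], period ℓ=8 (even) → k=7
a_0=5:  p_0=5·1+0=5,  q_0=5·0+1=1
a_1=1:  p_1=1·5+1=6,  q_1=1·1+0=1
a_2=1:  p_2=1·6+5=11,  q_2=1·1+1=2
…
a_4=5:  p_4=5·39+11=206,  q_4=5·7+2=37
…
a_6=1:  p_6=1·657+206=863,  q_6=1·118+37=155
a_7=1:  p_7=1·863+657=1520,  q_7=1·155+118=273
(x₁, y₁) = (1520, 273);  1520² − 31·273² = 1 ✓
(1520+273√31)^2 = 4620799 + 829920√31
(1520+273√31)^3 = 14047227440 + 2522956527√31
(1520+273√31)^4 = 42703566796801 + 7669787012160√31
(1520+273√31)^5 = 129818829015047600 + 23316149994009873√31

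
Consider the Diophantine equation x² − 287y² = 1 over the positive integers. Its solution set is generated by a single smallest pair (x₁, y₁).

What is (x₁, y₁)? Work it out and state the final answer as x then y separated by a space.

288 17

[16; 1,15,1,32] for √287; ℓ=4 ⇒ convergent index 3
i=0: a=16 ⇒ p=16, q=1
i=1: a=1 ⇒ p=17, q=1
i=2: a=15 ⇒ p=271, q=16
i=3: a=1 ⇒ p=288, q=17
→ (288, 17).  Check: 288²=82944, 287·17²=82943, difference 1.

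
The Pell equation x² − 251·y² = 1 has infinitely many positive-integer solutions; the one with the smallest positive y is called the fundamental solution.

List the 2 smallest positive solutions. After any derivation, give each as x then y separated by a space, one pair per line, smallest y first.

3674890 231957
27009633024199 1704832919460

√251 = [15; 1,5,2,1,2,…,5,1,30, …], period ℓ=14 (even) → k=13
i=0: a=15 ⇒ p=15, q=1
…
i=2: a=5 ⇒ p=95, q=6
…
i=5: a=2 ⇒ p=808, q=51
i=6: a=2 ⇒ p=1917, q=121
…
i=9: a=2 ⇒ p=151649, q=9572
…
i=11: a=2 ⇒ p=577033, q=36422
i=12: a=5 ⇒ p=3097857, q=195535
i=13: a=1 ⇒ p=3674890, q=231957
→ (3674890, 231957).  Check: 3674890²=13504816512100, 251·231957²=13504816512099, difference 1.
k=2:  x_2 = 3674890·3674890+251·231957·231957 = 27009633024199,  y_2 = 3674890·231957+231957·3674890 = 1704832919460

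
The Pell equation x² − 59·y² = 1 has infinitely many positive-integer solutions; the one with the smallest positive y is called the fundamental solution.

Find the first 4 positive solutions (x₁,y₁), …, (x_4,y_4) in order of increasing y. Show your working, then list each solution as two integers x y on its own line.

530 69
561799 73140
595506410 77528331
631236232801 82179957720

√59 = [7; 1,2,7,2,1,14, …], period ℓ=6 (even) → k=5
k=0  a_k=7  p_k/q_k = 7/1
k=1  a_k=1  p_k/q_k = 8/1
k=2  a_k=2  p_k/q_k = 23/3
k=3  a_k=7  p_k/q_k = 169/22
k=4  a_k=2  p_k/q_k = 361/47
k=5  a_k=1  p_k/q_k = 530/69
fundamental: x₁=530, y₁=69  (since 280900 − 59·4761 = 1)
(530+69√59)^2 = 561799 + 73140√59
(530+69√59)^3 = 595506410 + 77528331√59
(530+69√59)^4 = 631236232801 + 82179957720√59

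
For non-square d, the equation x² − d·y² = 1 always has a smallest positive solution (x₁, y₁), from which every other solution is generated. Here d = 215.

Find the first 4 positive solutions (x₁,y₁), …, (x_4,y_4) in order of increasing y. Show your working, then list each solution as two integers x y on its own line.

d=215: √d = [14; 1,1,1,28] (ℓ=4, even), read p_3/q_3
step 0: (14, 1)  from 14·(1,0) + (0,1)
step 1: (15, 1)  from 1·(14,1) + (1,0)
step 2: (29, 2)  from 1·(15,1) + (14,1)
step 3: (44, 3)  from 1·(29,2) + (15,1)
(x₁, y₁) = (44, 3);  44² − 215·3² = 1 ✓
(x_2, y_2) = (44·44 + 215·3·3, 44·3 + 3·44) = (3871, 264)
(x_3, y_3) = (44·3871 + 215·3·264, 44·264 + 3·3871) = (340604, 23229)
(x_4, y_4) = (44·340604 + 215·3·23229, 44·23229 + 3·340604) = (29969281, 2043888)

44 3
3871 264
340604 23229
29969281 2043888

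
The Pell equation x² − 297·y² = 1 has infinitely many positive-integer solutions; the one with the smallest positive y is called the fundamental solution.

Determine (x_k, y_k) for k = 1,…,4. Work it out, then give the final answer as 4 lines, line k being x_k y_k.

√297 = [17; 4,3,1,1,2,1,1,3,4,34, …], period ℓ=10 (even) → k=9
a_0=17:  p_0=17·1+0=17,  q_0=17·0+1=1
…
a_2=3:  p_2=3·69+17=224,  q_2=3·4+1=13
…
a_8=3:  p_8=3·3171+1844=11357,  q_8=3·184+107=659
a_9=4:  p_9=4·11357+3171=48599,  q_9=4·659+184=2820
(x₁, y₁) = (48599, 2820);  48599² − 297·2820² = 1 ✓
(48599+2820√297)^2 = 4723725601 + 274098360√297
(48599+2820√297)^3 = 459136680917399 + 26641812392460√297
(48599+2820√297)^4 = 44627167107085622401 + 2589530880648228720√297

48599 2820
4723725601 274098360
459136680917399 26641812392460
44627167107085622401 2589530880648228720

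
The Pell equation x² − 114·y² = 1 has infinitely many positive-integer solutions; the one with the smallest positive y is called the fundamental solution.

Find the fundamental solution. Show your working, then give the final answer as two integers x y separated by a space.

1025 96

[10; 1,2,10,2,1,20] for √114; ℓ=6 ⇒ convergent index 5
k=0  a_k=10  p_k/q_k = 10/1
k=1  a_k=1  p_k/q_k = 11/1
…
k=4  a_k=2  p_k/q_k = 694/65
k=5  a_k=1  p_k/q_k = 1025/96
fundamental: x₁=1025, y₁=96  (since 1050625 − 114·9216 = 1)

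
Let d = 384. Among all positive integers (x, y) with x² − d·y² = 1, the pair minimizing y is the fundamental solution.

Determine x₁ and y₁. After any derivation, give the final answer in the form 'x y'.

4801 245

√384 → a₀=19, period (1,1,2,9,2,1,1,38); ℓ=8 even so k=7
k=0  a_k=19  p_k/q_k = 19/1
…
k=3  a_k=2  p_k/q_k = 98/5
k=4  a_k=9  p_k/q_k = 921/47
…
k=6  a_k=1  p_k/q_k = 2861/146
k=7  a_k=1  p_k/q_k = 4801/245
→ (4801, 245).  Check: 4801²=23049601, 384·245²=23049600, difference 1.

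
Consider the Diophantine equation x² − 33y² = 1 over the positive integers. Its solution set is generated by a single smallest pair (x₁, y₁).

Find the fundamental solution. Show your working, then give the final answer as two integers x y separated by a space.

√33 → a₀=5, period (1,2,1,10); ℓ=4 even so k=3
a_0=5:  p_0=5·1+0=5,  q_0=5·0+1=1
…
a_2=2:  p_2=2·6+5=17,  q_2=2·1+1=3
a_3=1:  p_3=1·17+6=23,  q_3=1·3+1=4
→ (23, 4).  Check: 23²=529, 33·4²=528, difference 1.

23 4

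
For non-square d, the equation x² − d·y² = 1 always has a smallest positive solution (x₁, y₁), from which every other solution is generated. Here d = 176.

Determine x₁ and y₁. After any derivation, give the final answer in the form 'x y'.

[13; 3,1,3,26] for √176; ℓ=4 ⇒ convergent index 3
a_0=13:  p_0=13·1+0=13,  q_0=13·0+1=1
a_1=3:  p_1=3·13+1=40,  q_1=3·1+0=3
a_2=1:  p_2=1·40+13=53,  q_2=1·3+1=4
a_3=3:  p_3=3·53+40=199,  q_3=3·4+3=15
(x₁, y₁) = (199, 15);  199² − 176·15² = 1 ✓

199 15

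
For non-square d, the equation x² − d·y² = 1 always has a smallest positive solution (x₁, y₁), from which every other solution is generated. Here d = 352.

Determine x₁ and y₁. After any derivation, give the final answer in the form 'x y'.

77617 4137

√352 = [18; 1,3,5,9,5,3,1,36, …], period ℓ=8 (even) → k=7
a_0=18:  p_0=18·1+0=18,  q_0=18·0+1=1
…
a_4=9:  p_4=9·394+75=3621,  q_4=9·21+4=193
a_5=5:  p_5=5·3621+394=18499,  q_5=5·193+21=986
a_6=3:  p_6=3·18499+3621=59118,  q_6=3·986+193=3151
a_7=1:  p_7=1·59118+18499=77617,  q_7=1·3151+986=4137
fundamental: x₁=77617, y₁=4137  (since 6024398689 − 352·17114769 = 1)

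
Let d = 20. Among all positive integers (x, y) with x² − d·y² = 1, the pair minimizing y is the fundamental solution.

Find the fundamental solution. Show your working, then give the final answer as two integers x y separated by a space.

9 2

√20 → a₀=4, period (2,8); ℓ=2 even so k=1
k=0  a_k=4  p_k/q_k = 4/1
k=1  a_k=2  p_k/q_k = 9/2
→ (9, 2).  Check: 9²=81, 20·2²=80, difference 1.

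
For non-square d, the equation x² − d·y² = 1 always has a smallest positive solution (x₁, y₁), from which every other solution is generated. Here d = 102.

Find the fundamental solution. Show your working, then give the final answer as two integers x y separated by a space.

√102 → a₀=10, period (10,20); ℓ=2 even so k=1
k=0  a_k=10  p_k/q_k = 10/1
k=1  a_k=10  p_k/q_k = 101/10
fundamental: x₁=101, y₁=10  (since 10201 − 102·100 = 1)

101 10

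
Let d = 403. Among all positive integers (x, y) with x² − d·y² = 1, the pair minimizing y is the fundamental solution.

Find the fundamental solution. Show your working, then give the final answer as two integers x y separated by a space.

669878 33369

√403 → a₀=20, period (13,2,1,3,1,3,1,2,13,40); ℓ=10 even so k=9
step 0: (20, 1)  from 20·(1,0) + (0,1)
step 1: (261, 13)  from 13·(20,1) + (1,0)
step 2: (542, 27)  from 2·(261,13) + (20,1)
step 3: (803, 40)  from 1·(542,27) + (261,13)
…
step 5: (3754, 187)  from 1·(2951,147) + (803,40)
step 6: (14213, 708)  from 3·(3754,187) + (2951,147)
…
step 8: (50147, 2498)  from 2·(17967,895) + (14213,708)
step 9: (669878, 33369)  from 13·(50147,2498) + (17967,895)
→ (669878, 33369).  Check: 669878²=448736534884, 403·33369²=448736534883, difference 1.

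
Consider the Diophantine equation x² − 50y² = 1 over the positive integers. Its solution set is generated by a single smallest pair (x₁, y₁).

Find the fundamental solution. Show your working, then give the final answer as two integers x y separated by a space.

[7; 14] for √50; ℓ=1 ⇒ convergent index 1
step 0: (7, 1)  from 7·(1,0) + (0,1)
step 1: (99, 14)  from 14·(7,1) + (1,0)
fundamental: x₁=99, y₁=14  (since 9801 − 50·196 = 1)

99 14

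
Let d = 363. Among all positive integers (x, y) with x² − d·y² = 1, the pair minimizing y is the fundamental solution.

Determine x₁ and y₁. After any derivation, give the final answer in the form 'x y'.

[19; 19,38] for √363; ℓ=2 ⇒ convergent index 1
a_0=19:  p_0=19·1+0=19,  q_0=19·0+1=1
a_1=19:  p_1=19·19+1=362,  q_1=19·1+0=19
fundamental: x₁=362, y₁=19  (since 131044 − 363·361 = 1)

362 19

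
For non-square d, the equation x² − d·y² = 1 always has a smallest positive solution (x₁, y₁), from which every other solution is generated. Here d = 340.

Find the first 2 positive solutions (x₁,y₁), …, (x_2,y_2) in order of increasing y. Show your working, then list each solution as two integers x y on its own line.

√340 → a₀=18, period (2,3,1,1,1,…,3,2,36); ℓ=14 even so k=13
step 0: (18, 1)  from 18·(1,0) + (0,1)
step 1: (37, 2)  from 2·(18,1) + (1,0)
step 2: (129, 7)  from 3·(37,2) + (18,1)
…
step 6: (756, 41)  from 1·(461,25) + (295,16)
step 7: (6509, 353)  from 8·(756,41) + (461,25)
…
step 10: (21039, 1141)  from 1·(13774,747) + (7265,394)
…
step 12: (125478, 6805)  from 3·(34813,1888) + (21039,1141)
step 13: (285769, 15498)  from 2·(125478,6805) + (34813,1888)
→ (285769, 15498).  Check: 285769²=81663921361, 340·15498²=81663921360, difference 1.
n=2: (285769,15498)∘(285769,15498) = (285769·285769+340·15498·15498, 285769·15498+15498·285769) = (163327842721,8857695924)

285769 15498
163327842721 8857695924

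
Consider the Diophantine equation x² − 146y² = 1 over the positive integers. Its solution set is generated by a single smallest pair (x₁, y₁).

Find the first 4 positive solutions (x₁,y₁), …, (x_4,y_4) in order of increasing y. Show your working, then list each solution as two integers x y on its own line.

145 12
42049 3480
12194065 1009188
3536236801 292661040

d=146: √d = [12; 12,24] (ℓ=2, even), read p_1/q_1
step 0: (12, 1)  from 12·(1,0) + (0,1)
step 1: (145, 12)  from 12·(12,1) + (1,0)
→ (145, 12).  Check: 145²=21025, 146·12²=21024, difference 1.
(x_2, y_2) = (145·145 + 146·12·12, 145·12 + 12·145) = (42049, 3480)
(x_3, y_3) = (145·42049 + 146·12·3480, 145·3480 + 12·42049) = (12194065, 1009188)
(x_4, y_4) = (145·12194065 + 146·12·1009188, 145·1009188 + 12·12194065) = (3536236801, 292661040)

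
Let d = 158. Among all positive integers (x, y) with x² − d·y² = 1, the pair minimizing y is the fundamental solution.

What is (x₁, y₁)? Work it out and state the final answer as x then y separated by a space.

√158 = [12; 1,1,3,12,3,1,1,24, …], period ℓ=8 (even) → k=7
i=0: a=12 ⇒ p=12, q=1
i=1: a=1 ⇒ p=13, q=1
i=2: a=1 ⇒ p=25, q=2
…
i=4: a=12 ⇒ p=1081, q=86
…
i=6: a=1 ⇒ p=4412, q=351
i=7: a=1 ⇒ p=7743, q=616
→ (7743, 616).  Check: 7743²=59954049, 158·616²=59954048, difference 1.

7743 616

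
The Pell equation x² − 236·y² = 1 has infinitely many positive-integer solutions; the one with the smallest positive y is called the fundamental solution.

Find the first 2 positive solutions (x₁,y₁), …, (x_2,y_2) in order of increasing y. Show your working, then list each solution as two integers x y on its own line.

√236 = [15; 2,1,3,5,1,6,1,5,3,1,2,30, …], period ℓ=12 (even) → k=11
k=0  a_k=15  p_k/q_k = 15/1
…
k=2  a_k=1  p_k/q_k = 46/3
k=3  a_k=3  p_k/q_k = 169/11
…
k=5  a_k=1  p_k/q_k = 1060/69
k=6  a_k=6  p_k/q_k = 7251/472
…
k=8  a_k=5  p_k/q_k = 48806/3177
k=9  a_k=3  p_k/q_k = 154729/10072
k=10  a_k=1  p_k/q_k = 203535/13249
k=11  a_k=2  p_k/q_k = 561799/36570
→ (561799, 36570).  Check: 561799²=315618116401, 236·36570²=315618116400, difference 1.
(561799+36570√236)^2 = 631236232801 + 41089978860√236

561799 36570
631236232801 41089978860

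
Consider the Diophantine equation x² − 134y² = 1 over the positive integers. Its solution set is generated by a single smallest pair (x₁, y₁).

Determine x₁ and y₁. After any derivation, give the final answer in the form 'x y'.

√134 = [11; 1,1,2,1,3,…,1,1,22, …], period ℓ=14 (even) → k=13
step 0: (11, 1)  from 11·(1,0) + (0,1)
…
step 2: (23, 2)  from 1·(12,1) + (11,1)
step 3: (58, 5)  from 2·(23,2) + (12,1)
…
step 7: (4121, 356)  from 10·(382,33) + (301,26)
step 8: (4503, 389)  from 1·(4121,356) + (382,33)
…
step 12: (84029, 7259)  from 1·(61896,5347) + (22133,1912)
step 13: (145925, 12606)  from 1·(84029,7259) + (61896,5347)
→ (145925, 12606).  Check: 145925²=21294105625, 134·12606²=21294105624, difference 1.

145925 12606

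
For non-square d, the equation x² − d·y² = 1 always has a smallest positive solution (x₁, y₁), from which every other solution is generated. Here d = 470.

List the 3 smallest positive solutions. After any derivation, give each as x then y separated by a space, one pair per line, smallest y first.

1691 78
5718961 263796
19341524411 892157994

√470 = [21; 1,2,8,2,1,42, …], period ℓ=6 (even) → k=5
k=0  a_k=21  p_k/q_k = 21/1
…
k=3  a_k=8  p_k/q_k = 542/25
k=4  a_k=2  p_k/q_k = 1149/53
k=5  a_k=1  p_k/q_k = 1691/78
fundamental: x₁=1691, y₁=78  (since 2859481 − 470·6084 = 1)
(1691+78√470)^2 = 5718961 + 263796√470
(1691+78√470)^3 = 19341524411 + 892157994√470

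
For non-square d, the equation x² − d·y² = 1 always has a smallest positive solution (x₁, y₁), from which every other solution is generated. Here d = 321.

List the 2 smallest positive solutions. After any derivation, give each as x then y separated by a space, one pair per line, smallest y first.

215 12
92449 5160

√321 → a₀=17, period (1,10,1,34); ℓ=4 even so k=3
k=0  a_k=17  p_k/q_k = 17/1
…
k=2  a_k=10  p_k/q_k = 197/11
k=3  a_k=1  p_k/q_k = 215/12
→ (215, 12).  Check: 215²=46225, 321·12²=46224, difference 1.
(215+12√321)^2 = 92449 + 5160√321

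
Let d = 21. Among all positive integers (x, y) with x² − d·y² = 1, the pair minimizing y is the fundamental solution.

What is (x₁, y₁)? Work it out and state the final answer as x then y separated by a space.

[4; 1,1,2,1,1,8] for √21; ℓ=6 ⇒ convergent index 5
step 0: (4, 1)  from 4·(1,0) + (0,1)
…
step 4: (32, 7)  from 1·(23,5) + (9,2)
step 5: (55, 12)  from 1·(32,7) + (23,5)
→ (55, 12).  Check: 55²=3025, 21·12²=3024, difference 1.

55 12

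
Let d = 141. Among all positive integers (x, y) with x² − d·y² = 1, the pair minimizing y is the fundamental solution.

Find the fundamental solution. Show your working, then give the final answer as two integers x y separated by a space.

95 8

√141 → a₀=11, period (1,6,1,22); ℓ=4 even so k=3
a_0=11:  p_0=11·1+0=11,  q_0=11·0+1=1
a_1=1:  p_1=1·11+1=12,  q_1=1·1+0=1
a_2=6:  p_2=6·12+11=83,  q_2=6·1+1=7
a_3=1:  p_3=1·83+12=95,  q_3=1·7+1=8
(x₁, y₁) = (95, 8);  95² − 141·8² = 1 ✓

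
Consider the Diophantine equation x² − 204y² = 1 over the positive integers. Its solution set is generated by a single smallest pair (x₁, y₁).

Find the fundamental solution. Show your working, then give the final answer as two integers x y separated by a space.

d=204: √d = [14; 3,1,1,6,1,1,3,28] (ℓ=8, even), read p_7/q_7
step 0: (14, 1)  from 14·(1,0) + (0,1)
step 1: (43, 3)  from 3·(14,1) + (1,0)
…
step 4: (657, 46)  from 6·(100,7) + (57,4)
step 5: (757, 53)  from 1·(657,46) + (100,7)
step 6: (1414, 99)  from 1·(757,53) + (657,46)
step 7: (4999, 350)  from 3·(1414,99) + (757,53)
fundamental: x₁=4999, y₁=350  (since 24990001 − 204·122500 = 1)

4999 350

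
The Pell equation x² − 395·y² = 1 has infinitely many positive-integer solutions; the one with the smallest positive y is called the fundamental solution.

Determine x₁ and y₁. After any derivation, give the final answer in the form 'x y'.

√395 → a₀=19, period (1,6,1,38); ℓ=4 even so k=3
a_0=19:  p_0=19·1+0=19,  q_0=19·0+1=1
a_1=1:  p_1=1·19+1=20,  q_1=1·1+0=1
a_2=6:  p_2=6·20+19=139,  q_2=6·1+1=7
a_3=1:  p_3=1·139+20=159,  q_3=1·7+1=8
(x₁, y₁) = (159, 8);  159² − 395·8² = 1 ✓

159 8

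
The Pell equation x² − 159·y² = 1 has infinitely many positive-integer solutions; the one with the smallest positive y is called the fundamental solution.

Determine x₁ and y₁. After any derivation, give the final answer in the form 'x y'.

[12; 1,1,1,1,3,1,1,1,1,24] for √159; ℓ=10 ⇒ convergent index 9
a_0=12:  p_0=12·1+0=12,  q_0=12·0+1=1
…
a_3=1:  p_3=1·25+13=38,  q_3=1·2+1=3
…
a_5=3:  p_5=3·63+38=227,  q_5=3·5+3=18
a_6=1:  p_6=1·227+63=290,  q_6=1·18+5=23
a_7=1:  p_7=1·290+227=517,  q_7=1·23+18=41
a_8=1:  p_8=1·517+290=807,  q_8=1·41+23=64
a_9=1:  p_9=1·807+517=1324,  q_9=1·64+41=105
fundamental: x₁=1324, y₁=105  (since 1752976 − 159·11025 = 1)

1324 105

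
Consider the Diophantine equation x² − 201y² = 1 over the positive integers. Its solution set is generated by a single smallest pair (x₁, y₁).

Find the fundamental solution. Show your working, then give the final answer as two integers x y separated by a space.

515095 36332

d=201: √d = [14; 5,1,1,1,2,…,1,5,28] (ℓ=14, even), read p_13/q_13
a_0=14:  p_0=14·1+0=14,  q_0=14·0+1=1
…
a_4=1:  p_4=1·156+85=241,  q_4=1·11+6=17
a_5=2:  p_5=2·241+156=638,  q_5=2·17+11=45
a_6=1:  p_6=1·638+241=879,  q_6=1·45+17=62
…
a_10=1:  p_10=1·24768+8549=33317,  q_10=1·1747+603=2350
…
a_12=1:  p_12=1·58085+33317=91402,  q_12=1·4097+2350=6447
a_13=5:  p_13=5·91402+58085=515095,  q_13=5·6447+4097=36332
(x₁, y₁) = (515095, 36332);  515095² − 201·36332² = 1 ✓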